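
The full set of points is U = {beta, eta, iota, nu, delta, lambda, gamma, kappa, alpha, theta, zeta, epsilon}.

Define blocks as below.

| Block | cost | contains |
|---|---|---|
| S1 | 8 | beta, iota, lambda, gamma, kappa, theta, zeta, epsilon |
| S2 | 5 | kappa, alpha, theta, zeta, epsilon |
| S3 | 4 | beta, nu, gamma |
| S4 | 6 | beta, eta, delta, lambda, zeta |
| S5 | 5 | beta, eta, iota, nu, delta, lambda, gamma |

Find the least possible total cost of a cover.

S2, S5 together cover every point (S2 ∪ S5 = {beta, eta, iota, nu, delta, lambda, gamma, kappa, alpha, theta, zeta, epsilon}); total cost 5 + 5 = 10.
No covering selection has total cost below 10.

10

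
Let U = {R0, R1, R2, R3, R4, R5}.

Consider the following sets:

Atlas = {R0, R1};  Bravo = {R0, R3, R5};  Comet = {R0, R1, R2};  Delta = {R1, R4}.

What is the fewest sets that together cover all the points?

3

Bravo and Comet and Delta together: Bravo ∪ Comet ∪ Delta = {R0, R1, R2, R3, R4, R5} — every point is covered.
Only Comet contains R2, so Comet is forced; the remaining 3 points need at least 2 more sets (each remaining set adds at most 2) — so at least 3 sets are needed, and 3 is optimal.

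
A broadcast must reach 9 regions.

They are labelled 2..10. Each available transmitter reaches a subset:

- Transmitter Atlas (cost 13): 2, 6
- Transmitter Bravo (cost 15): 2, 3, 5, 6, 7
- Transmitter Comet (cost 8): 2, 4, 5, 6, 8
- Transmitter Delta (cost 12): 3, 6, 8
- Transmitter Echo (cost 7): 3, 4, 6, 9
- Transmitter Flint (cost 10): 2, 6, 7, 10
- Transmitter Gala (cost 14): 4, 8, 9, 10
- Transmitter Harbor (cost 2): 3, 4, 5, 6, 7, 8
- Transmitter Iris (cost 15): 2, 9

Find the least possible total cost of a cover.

19

Echo, Flint, Harbor together cover every region (Echo ∪ Flint ∪ Harbor = {2, 3, 4, 5, 6, 7, 8, 9, 10}); total cost 7 + 10 + 2 = 19.
No covering selection has total cost below 19.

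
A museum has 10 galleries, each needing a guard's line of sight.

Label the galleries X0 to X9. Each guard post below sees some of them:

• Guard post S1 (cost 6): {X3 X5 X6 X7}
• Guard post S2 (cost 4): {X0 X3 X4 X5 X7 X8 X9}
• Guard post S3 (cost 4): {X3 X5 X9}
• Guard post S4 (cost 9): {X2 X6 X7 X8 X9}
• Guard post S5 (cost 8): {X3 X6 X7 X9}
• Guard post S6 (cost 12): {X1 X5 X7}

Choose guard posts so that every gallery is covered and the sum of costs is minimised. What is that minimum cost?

S2, S4, S6 together cover every gallery (S2 ∪ S4 ∪ S6 = {X0, X1, X2, X3, X4, X5, X6, X7, X8, X9}); total cost 4 + 9 + 12 = 25.
No covering selection has total cost below 25.

25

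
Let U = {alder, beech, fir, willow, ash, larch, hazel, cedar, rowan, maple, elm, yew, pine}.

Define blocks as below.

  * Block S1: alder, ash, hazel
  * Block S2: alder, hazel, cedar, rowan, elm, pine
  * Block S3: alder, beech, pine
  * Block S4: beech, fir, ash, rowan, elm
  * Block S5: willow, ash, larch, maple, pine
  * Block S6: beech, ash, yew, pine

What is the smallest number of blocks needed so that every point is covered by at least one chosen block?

Take {S2, S4, S5, S6}. Their union is {alder, beech, fir, willow, ash, larch, hazel, cedar, rowan, maple, elm, yew, pine}, which is all 13 points.
No 3 of the 6 blocks cover everything (all 20 combinations miss at least one point), so 4 is optimal.

4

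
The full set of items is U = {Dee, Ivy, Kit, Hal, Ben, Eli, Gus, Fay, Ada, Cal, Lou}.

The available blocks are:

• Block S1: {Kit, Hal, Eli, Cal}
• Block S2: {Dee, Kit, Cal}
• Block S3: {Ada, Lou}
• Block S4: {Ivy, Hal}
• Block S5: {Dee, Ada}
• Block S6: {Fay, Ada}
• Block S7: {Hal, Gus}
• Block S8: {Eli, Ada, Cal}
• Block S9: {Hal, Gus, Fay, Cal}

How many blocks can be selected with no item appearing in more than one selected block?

3

S2, S4, S6 are pairwise disjoint (S2={Dee,Kit,Cal}; S4={Ivy,Hal}; S6={Fay,Ada}).
Every remaining block overlaps one of these, and no 4 of the listed blocks are pairwise disjoint, so 3 is the maximum.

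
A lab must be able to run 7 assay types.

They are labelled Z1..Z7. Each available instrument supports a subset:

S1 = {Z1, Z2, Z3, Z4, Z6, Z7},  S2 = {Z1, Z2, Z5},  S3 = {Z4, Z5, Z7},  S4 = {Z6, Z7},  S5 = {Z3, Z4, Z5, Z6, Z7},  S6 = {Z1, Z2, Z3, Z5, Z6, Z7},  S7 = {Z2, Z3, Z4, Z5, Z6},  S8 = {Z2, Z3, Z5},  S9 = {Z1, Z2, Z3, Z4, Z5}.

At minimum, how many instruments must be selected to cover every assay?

2

Take {S4, S9}. Their union is {Z1, Z2, Z3, Z4, Z5, Z6, Z7}, which is all 7 assays.
No single instrument has all 7 assays (the largest, S1, has 6), so 2 is optimal.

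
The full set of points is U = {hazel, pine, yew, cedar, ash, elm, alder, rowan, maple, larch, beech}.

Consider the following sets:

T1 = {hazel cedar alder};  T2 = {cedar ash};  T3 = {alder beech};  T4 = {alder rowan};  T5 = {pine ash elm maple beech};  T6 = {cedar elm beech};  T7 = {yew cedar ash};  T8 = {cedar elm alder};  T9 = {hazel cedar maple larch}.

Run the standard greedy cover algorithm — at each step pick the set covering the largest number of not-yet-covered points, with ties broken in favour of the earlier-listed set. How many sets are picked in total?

Greedy: pick T5 (covers 5 new) → pick T1 (covers 3 new) → pick T4 (covers 1 new) → pick T7 (covers 1 new) → pick T9 (covers 1 new). Total picks: 5.
(The true minimum cover uses only 4 sets, so greedy is not optimal here.)

5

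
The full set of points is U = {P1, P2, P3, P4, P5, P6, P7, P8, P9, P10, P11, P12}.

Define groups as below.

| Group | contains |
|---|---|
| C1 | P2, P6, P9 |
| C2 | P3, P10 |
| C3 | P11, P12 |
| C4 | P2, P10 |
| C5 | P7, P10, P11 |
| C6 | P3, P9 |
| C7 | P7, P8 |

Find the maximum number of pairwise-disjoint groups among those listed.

4

C1, C2, C3, C7 are pairwise disjoint (C1={P2,P6,P9}; C2={P3,P10}; C3={P11,P12}; C7={P7,P8}).
Every remaining group overlaps one of these, and no 5 of the listed groups are pairwise disjoint, so 4 is the maximum.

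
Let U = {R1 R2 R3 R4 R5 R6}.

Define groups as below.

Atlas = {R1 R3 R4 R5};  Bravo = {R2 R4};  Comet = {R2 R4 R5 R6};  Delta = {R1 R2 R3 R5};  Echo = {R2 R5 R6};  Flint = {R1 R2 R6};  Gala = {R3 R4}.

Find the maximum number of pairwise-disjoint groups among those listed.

2

Flint, Gala are pairwise disjoint (Flint={R1,R2,R6}; Gala={R3,R4}).
Every remaining group overlaps one of these, and no 3 of the listed groups are pairwise disjoint, so 2 is the maximum.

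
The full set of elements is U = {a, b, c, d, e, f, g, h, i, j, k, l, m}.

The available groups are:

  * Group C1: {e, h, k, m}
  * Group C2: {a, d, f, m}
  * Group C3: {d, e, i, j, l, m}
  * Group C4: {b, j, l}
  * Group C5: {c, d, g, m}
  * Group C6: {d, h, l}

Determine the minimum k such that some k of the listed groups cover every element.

Take {C1, C2, C3, C4, C5}. Their union is {a, b, c, d, e, f, g, h, i, j, k, l, m}, which is all 13 elements.
Only C3 contains i, so C3 is forced; the remaining 7 elements need at least 4 more groups (each remaining group adds at most 2) — so at least 5 groups are needed, and 5 is optimal.

5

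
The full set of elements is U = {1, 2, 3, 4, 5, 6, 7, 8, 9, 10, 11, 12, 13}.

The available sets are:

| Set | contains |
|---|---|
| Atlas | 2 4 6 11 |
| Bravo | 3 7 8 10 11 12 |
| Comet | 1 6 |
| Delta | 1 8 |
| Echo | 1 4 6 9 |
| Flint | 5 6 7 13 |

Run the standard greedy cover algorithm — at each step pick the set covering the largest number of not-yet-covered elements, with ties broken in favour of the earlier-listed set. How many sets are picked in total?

4

Greedy: pick Bravo (covers 6 new) → pick Echo (covers 4 new) → pick Flint (covers 2 new) → pick Atlas (covers 1 new). Total picks: 4.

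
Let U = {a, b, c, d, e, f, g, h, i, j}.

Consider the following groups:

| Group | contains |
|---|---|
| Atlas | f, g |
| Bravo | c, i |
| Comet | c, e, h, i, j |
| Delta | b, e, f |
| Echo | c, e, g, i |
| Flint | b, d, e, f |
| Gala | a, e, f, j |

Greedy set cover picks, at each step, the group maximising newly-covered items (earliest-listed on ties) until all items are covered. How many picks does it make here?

Greedy: pick Comet (covers 5 new) → pick Flint (covers 3 new) → pick Atlas (covers 1 new) → pick Gala (covers 1 new). Total picks: 4.

4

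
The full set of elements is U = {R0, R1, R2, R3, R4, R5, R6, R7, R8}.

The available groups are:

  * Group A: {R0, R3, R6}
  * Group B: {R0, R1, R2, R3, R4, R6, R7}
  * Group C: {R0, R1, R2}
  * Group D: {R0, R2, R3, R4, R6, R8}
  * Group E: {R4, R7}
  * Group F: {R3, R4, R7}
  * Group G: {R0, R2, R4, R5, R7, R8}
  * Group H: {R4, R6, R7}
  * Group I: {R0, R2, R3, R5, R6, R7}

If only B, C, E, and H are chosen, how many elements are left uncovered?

2

Union of B, C, E, H = {R0, R1, R2, R3, R4, R6, R7}.
Not covered: R5, R8 — 2 elements.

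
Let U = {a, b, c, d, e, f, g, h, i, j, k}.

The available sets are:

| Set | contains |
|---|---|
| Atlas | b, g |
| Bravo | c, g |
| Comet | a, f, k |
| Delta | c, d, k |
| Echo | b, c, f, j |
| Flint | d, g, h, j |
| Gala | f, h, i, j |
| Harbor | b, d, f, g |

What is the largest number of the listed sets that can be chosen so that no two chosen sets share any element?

3

Atlas, Delta, Gala are pairwise disjoint (Atlas={b,g}; Delta={c,d,k}; Gala={f,h,i,j}).
Every remaining set overlaps one of these, and no 4 of the listed sets are pairwise disjoint, so 3 is the maximum.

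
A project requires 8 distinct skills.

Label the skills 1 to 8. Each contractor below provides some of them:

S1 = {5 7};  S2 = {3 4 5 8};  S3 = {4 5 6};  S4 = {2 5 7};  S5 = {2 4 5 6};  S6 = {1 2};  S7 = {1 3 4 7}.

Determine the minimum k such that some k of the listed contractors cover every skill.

Take {S2, S5, S7}. Their union is {1, 2, 3, 4, 5, 6, 7, 8}, which is all 8 skills.
Only S2 contains 8, so S2 is forced; the remaining 4 skills need at least 2 more contractors (each remaining contractor adds at most 2) — so at least 3 contractors are needed, and 3 is optimal.

3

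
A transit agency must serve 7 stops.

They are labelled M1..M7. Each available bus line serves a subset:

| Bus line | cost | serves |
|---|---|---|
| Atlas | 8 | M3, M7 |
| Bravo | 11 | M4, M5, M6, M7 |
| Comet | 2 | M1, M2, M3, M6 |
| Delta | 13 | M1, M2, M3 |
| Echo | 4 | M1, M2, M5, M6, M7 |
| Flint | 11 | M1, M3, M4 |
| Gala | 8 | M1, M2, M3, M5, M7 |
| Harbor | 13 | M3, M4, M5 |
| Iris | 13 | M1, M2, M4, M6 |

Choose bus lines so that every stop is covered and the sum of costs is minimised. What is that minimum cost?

Bravo, Comet together cover every stop (Bravo ∪ Comet = {M1, M2, M3, M4, M5, M6, M7}); total cost 11 + 2 = 13.
The greedy pick Comet, Echo, Bravo costs 17; no covering selection beats 13.

13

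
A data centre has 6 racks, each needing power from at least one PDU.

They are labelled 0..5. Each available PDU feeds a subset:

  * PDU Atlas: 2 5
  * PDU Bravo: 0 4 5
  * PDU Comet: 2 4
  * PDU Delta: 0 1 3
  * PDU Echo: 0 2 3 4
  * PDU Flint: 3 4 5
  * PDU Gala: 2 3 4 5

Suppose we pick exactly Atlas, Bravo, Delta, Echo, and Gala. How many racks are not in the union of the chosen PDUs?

Union of Atlas, Bravo, Delta, Echo, Gala = {0, 1, 2, 3, 4, 5} — that's every rack, so 0 are uncovered.

0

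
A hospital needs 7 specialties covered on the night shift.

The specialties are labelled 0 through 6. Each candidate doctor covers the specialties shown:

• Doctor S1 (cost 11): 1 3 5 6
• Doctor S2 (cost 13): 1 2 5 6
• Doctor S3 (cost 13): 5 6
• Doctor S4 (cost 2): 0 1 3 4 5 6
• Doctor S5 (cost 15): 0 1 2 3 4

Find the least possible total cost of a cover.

15

S2, S4 together cover every specialty (S2 ∪ S4 = {0, 1, 2, 3, 4, 5, 6}); total cost 13 + 2 = 15.
No covering selection has total cost below 15.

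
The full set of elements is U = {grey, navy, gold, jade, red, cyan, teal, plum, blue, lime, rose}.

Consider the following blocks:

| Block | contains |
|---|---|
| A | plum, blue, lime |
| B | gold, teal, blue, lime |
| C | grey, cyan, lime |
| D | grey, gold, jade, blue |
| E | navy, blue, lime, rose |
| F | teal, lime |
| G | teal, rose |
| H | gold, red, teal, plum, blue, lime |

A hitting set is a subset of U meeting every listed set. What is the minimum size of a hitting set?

3

The 3 elements {gold, teal, lime} hit every block.
No choice of 2 elements meets every block, so 3 is the minimum.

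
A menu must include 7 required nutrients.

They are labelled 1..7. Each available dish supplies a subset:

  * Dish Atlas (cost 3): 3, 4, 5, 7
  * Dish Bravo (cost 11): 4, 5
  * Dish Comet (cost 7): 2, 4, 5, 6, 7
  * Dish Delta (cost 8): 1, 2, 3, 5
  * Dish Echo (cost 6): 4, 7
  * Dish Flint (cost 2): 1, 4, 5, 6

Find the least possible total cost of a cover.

Atlas, Comet, Flint together cover every nutrient (Atlas ∪ Comet ∪ Flint = {1, 2, 3, 4, 5, 6, 7}); total cost 3 + 7 + 2 = 12.
No covering selection has total cost below 12.

12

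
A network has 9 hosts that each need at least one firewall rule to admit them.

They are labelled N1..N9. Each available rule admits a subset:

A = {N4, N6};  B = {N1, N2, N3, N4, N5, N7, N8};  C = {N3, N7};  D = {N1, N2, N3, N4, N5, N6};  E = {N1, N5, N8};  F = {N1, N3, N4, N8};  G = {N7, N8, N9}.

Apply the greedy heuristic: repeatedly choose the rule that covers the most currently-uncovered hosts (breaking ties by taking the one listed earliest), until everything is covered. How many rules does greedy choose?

3

Greedy: pick B (covers 7 new) → pick A (covers 1 new) → pick G (covers 1 new). Total picks: 3.
(The true minimum cover uses only 2 rules, so greedy is not optimal here.)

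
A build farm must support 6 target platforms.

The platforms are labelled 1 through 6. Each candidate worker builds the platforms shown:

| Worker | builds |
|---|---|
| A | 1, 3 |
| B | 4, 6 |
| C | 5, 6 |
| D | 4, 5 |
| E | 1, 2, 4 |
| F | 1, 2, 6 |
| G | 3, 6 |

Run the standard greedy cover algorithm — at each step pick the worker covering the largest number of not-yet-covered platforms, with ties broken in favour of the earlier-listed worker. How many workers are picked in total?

3

Greedy: pick E (covers 3 new) → pick C (covers 2 new) → pick A (covers 1 new). Total picks: 3.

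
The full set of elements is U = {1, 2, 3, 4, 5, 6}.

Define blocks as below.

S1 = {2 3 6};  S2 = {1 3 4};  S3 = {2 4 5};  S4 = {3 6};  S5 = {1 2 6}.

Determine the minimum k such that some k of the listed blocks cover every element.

S1 and S2 and S3 together: S1 ∪ S2 ∪ S3 = {1, 2, 3, 4, 5, 6} — every element is covered.
Only S3 contains 5, so S3 is forced; the remaining 3 elements need at least 2 more blocks (each remaining block adds at most 2) — so at least 3 blocks are needed, and 3 is optimal.

3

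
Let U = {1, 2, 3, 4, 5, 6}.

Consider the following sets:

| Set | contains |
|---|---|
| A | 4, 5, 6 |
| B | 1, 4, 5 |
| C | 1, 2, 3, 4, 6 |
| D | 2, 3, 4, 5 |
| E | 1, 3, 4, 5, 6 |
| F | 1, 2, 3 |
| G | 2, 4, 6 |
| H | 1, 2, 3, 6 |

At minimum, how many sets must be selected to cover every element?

2

E and G together: E ∪ G = {1, 2, 3, 4, 5, 6} — every element is covered.
No single set has all 6 elements (the largest, C, has 5), so 2 is optimal.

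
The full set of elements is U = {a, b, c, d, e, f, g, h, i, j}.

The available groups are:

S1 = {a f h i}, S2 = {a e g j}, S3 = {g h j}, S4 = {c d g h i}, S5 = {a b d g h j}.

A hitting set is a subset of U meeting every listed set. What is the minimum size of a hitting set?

T = {h, j} meets every group (each contains at least one member of T), and |T| = 2.
No single element lies in every group, so at least 2 are needed and 2 is optimal.

2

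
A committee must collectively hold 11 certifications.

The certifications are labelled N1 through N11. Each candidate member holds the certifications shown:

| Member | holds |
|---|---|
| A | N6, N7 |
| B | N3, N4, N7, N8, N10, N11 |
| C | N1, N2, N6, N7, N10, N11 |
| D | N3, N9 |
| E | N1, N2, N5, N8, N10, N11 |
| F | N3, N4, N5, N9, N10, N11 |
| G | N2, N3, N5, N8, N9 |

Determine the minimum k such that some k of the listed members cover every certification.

C and E and F together: C ∪ E ∪ F = {N1, N2, N3, N4, N5, N6, N7, N8, N9, N10, N11} — every certification is covered.
No 2 of the 7 members cover everything (all 21 combinations miss at least one certification), so 3 is optimal.

3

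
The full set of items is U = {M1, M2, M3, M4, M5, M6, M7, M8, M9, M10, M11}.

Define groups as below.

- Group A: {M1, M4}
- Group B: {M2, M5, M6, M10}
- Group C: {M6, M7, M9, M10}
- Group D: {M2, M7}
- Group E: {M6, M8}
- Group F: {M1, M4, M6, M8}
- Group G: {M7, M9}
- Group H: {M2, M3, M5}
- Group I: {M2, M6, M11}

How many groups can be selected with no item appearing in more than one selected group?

A, E, G, H are pairwise disjoint (A={M1,M4}; E={M6,M8}; G={M7,M9}; H={M2,M3,M5}).
Every remaining group overlaps one of these, and no 5 of the listed groups are pairwise disjoint, so 4 is the maximum.

4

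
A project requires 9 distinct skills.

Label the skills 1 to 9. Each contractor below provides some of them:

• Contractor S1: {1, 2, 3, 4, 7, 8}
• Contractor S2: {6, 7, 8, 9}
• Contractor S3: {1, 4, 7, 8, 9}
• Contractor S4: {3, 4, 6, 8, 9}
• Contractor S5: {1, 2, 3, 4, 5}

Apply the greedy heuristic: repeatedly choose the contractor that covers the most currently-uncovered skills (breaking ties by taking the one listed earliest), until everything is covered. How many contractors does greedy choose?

3

Greedy: pick S1 (covers 6 new) → pick S2 (covers 2 new) → pick S5 (covers 1 new). Total picks: 3.
(The true minimum cover uses only 2 contractors, so greedy is not optimal here.)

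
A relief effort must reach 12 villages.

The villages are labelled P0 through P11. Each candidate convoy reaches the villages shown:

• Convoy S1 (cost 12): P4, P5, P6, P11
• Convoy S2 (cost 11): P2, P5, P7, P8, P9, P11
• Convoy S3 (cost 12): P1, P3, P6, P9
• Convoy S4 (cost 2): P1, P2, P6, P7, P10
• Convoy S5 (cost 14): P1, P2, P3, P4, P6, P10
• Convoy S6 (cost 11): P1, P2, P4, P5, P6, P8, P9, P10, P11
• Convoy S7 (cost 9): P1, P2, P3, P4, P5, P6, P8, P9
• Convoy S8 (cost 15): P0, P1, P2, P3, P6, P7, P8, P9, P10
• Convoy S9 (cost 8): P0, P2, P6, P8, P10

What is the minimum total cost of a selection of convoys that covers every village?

S6, S8 together cover every village (S6 ∪ S8 = {P0, P1, P2, P3, P4, P5, P6, P7, P8, P9, P10, P11}); total cost 11 + 15 = 26.
The greedy pick S4, S7, S9, S2 costs 30; no covering selection beats 26.

26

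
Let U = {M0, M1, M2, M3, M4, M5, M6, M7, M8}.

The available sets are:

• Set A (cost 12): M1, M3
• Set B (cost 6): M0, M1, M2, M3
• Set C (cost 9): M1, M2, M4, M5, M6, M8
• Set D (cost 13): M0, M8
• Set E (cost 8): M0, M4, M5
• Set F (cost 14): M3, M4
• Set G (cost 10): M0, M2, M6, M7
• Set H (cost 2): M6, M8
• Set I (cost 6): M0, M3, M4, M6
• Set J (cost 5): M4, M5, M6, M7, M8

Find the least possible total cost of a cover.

B, J together cover every element (B ∪ J = {M0, M1, M2, M3, M4, M5, M6, M7, M8}); total cost 6 + 5 = 11.
The greedy pick H, B, J costs 13; no covering selection beats 11.

11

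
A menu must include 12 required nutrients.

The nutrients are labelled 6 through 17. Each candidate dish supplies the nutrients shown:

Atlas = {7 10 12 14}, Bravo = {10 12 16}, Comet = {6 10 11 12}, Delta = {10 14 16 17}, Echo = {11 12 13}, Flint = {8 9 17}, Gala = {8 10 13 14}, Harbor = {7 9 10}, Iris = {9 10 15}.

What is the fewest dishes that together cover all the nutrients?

5

Take {Atlas, Comet, Delta, Gala, Iris}. Their union is {6, 7, 8, 9, 10, 11, 12, 13, 14, 15, 16, 17}, which is all 12 nutrients.
No 4 of the 9 dishes cover everything (all 126 combinations miss at least one nutrient), so 5 is optimal.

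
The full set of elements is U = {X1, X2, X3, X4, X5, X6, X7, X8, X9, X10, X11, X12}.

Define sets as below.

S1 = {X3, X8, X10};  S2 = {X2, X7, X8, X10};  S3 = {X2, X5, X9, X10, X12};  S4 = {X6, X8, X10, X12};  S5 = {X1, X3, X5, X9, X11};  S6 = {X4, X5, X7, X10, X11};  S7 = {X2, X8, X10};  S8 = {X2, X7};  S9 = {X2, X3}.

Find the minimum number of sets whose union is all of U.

4

S4, S5, S6, and S9 cover everything between them: the union {X1, X2, X3, X4, X5, X6, X7, X8, X9, X10, X11, X12} is all of U.
Only S6 contains X4, so S6 is forced; the remaining 7 elements need at least 3 more sets (each remaining set adds at most 3) — so at least 4 sets are needed, and 4 is optimal.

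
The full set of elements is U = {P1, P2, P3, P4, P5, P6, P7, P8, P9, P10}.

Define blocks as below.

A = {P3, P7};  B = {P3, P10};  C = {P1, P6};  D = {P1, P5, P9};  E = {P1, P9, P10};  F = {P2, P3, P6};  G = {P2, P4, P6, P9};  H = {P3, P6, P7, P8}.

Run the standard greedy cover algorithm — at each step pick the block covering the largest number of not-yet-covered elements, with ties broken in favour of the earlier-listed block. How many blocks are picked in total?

Greedy: pick G (covers 4 new) → pick H (covers 3 new) → pick D (covers 2 new) → pick B (covers 1 new). Total picks: 4.

4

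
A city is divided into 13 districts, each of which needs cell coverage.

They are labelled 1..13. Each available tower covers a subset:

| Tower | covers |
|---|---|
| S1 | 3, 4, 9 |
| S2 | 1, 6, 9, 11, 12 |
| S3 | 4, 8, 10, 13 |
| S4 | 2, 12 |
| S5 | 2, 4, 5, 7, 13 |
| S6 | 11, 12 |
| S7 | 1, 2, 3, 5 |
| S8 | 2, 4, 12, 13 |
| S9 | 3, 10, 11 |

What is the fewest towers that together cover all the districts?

4

Take {S1, S2, S3, S5}. Their union is {1, 2, 3, 4, 5, 6, 7, 8, 9, 10, 11, 12, 13}, which is all 13 districts.
No 3 of the 9 towers cover everything (all 84 combinations miss at least one district), so 4 is optimal.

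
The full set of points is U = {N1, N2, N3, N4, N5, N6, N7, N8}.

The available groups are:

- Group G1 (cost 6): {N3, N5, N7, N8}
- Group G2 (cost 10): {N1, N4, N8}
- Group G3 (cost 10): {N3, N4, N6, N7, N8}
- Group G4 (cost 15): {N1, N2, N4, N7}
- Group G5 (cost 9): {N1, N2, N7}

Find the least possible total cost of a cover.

G1, G3, G5 together cover every point (G1 ∪ G3 ∪ G5 = {N1, N2, N3, N4, N5, N6, N7, N8}); total cost 6 + 10 + 9 = 25.
No covering selection has total cost below 25.

25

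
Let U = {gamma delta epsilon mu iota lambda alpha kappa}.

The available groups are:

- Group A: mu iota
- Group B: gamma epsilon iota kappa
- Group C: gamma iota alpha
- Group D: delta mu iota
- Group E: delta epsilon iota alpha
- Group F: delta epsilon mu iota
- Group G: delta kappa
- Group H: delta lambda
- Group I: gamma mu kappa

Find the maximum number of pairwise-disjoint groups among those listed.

A, H are pairwise disjoint (A={mu,iota}; H={delta,lambda}).
Every remaining group overlaps one of these, and no 3 of the listed groups are pairwise disjoint, so 2 is the maximum.

2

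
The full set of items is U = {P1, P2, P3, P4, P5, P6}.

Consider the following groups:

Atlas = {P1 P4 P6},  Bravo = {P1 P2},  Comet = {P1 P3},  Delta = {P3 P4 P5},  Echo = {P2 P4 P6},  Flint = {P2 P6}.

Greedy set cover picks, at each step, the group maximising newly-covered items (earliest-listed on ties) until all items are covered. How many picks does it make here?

Greedy: pick Atlas (covers 3 new) → pick Delta (covers 2 new) → pick Bravo (covers 1 new). Total picks: 3.

3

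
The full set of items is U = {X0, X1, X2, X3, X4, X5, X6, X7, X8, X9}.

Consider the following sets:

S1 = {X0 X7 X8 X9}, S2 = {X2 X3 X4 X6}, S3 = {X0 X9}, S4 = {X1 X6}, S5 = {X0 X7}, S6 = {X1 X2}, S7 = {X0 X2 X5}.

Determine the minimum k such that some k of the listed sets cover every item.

4

S1, S2, S6, and S7 cover everything between them: the union {X0, X1, X2, X3, X4, X5, X6, X7, X8, X9} is all of U.
Only S7 contains X5, so S7 is forced; the remaining 7 items need at least 3 more sets (each remaining set adds at most 3) — so at least 4 sets are needed, and 4 is optimal.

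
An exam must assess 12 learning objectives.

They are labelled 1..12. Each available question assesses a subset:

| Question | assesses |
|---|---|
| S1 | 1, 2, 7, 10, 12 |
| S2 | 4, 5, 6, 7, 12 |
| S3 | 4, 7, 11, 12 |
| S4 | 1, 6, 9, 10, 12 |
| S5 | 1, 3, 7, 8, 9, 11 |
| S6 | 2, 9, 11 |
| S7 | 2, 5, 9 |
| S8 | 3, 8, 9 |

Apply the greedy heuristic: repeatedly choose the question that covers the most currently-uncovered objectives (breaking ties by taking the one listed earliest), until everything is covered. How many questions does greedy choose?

Greedy: pick S5 (covers 6 new) → pick S2 (covers 4 new) → pick S1 (covers 2 new). Total picks: 3.

3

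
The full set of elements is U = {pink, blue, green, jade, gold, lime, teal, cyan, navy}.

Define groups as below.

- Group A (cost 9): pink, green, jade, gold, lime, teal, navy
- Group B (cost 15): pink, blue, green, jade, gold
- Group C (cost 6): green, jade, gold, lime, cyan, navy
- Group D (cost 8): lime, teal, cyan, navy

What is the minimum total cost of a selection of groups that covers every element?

23

B, D together cover every element (B ∪ D = {pink, blue, green, jade, gold, lime, teal, cyan, navy}); total cost 15 + 8 = 23.
The greedy pick C, A, B costs 30; no covering selection beats 23.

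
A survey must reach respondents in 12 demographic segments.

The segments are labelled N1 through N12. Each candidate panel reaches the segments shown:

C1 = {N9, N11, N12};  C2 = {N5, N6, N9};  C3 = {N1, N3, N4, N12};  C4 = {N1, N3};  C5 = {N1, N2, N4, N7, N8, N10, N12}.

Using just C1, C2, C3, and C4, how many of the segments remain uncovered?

Union of C1, C2, C3, C4 = {N1, N3, N4, N5, N6, N9, N11, N12}.
Not covered: N2, N7, N8, N10 — 4 segments.

4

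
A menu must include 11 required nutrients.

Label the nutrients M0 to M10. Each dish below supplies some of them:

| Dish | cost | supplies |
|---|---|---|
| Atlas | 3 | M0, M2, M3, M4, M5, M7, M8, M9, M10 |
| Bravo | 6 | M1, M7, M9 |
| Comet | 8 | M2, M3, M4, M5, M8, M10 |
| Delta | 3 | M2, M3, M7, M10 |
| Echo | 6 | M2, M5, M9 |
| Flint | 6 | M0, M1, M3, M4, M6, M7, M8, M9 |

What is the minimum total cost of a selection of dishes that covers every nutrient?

9

Atlas, Flint together cover every nutrient (Atlas ∪ Flint = {M0, M1, M2, M3, M4, M5, M6, M7, M8, M9, M10}); total cost 3 + 6 = 9.
No covering selection has total cost below 9.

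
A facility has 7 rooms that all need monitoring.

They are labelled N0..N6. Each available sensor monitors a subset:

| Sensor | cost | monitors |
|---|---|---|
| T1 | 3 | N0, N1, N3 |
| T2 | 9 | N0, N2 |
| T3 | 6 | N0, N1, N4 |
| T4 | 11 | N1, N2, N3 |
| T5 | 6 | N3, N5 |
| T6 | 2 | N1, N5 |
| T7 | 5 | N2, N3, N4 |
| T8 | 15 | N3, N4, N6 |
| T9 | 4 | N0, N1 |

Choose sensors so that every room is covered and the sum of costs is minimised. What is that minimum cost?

T1, T6, T7, T8 together cover every room (T1 ∪ T6 ∪ T7 ∪ T8 = {N0, N1, N2, N3, N4, N5, N6}); total cost 3 + 2 + 5 + 15 = 25.
No covering selection has total cost below 25.

25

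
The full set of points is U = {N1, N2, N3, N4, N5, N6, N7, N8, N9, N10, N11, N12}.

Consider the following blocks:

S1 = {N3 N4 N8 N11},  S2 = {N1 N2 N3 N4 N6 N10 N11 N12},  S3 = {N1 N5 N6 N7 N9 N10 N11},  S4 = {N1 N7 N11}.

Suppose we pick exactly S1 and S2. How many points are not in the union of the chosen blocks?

3

Union of S1, S2 = {N1, N2, N3, N4, N6, N8, N10, N11, N12}.
Not covered: N5, N7, N9 — 3 points.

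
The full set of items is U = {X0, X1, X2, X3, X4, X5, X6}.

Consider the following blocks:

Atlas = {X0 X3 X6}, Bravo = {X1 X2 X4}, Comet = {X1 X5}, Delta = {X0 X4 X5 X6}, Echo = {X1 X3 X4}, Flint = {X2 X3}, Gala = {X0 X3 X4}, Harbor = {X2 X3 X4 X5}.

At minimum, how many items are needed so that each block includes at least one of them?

3

Take H = {X1, X3, X6}. Each listed block contains at least one of these, so H is a hitting set of size 3.
No choice of 2 items meets every block, so 3 is the minimum.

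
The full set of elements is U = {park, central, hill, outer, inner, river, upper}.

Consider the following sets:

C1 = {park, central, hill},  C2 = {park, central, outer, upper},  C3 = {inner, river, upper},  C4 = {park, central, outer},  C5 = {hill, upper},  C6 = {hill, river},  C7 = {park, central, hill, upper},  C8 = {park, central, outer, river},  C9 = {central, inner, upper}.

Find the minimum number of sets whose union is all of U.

C1, C2, and C3 cover everything between them: the union {park, central, hill, outer, inner, river, upper} is all of U.
No 2 of the 9 sets cover everything (all 36 combinations miss at least one element), so 3 is optimal.

3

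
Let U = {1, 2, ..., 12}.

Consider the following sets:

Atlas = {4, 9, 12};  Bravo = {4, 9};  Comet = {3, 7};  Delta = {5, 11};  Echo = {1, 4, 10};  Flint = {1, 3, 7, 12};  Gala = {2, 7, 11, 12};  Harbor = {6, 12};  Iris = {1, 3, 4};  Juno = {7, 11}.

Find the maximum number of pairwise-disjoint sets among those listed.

4

Comet, Delta, Echo, Harbor are pairwise disjoint (Comet={3,7}; Delta={5,11}; Echo={1,4,10}; Harbor={6,12}).
Every remaining set overlaps one of these, and no 5 of the listed sets are pairwise disjoint, so 4 is the maximum.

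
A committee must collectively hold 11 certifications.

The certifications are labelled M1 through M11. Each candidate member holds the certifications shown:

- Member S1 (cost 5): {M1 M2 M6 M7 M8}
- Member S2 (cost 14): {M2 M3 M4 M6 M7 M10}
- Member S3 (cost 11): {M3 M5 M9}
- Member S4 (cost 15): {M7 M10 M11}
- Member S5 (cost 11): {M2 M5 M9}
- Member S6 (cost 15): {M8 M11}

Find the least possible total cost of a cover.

S1, S2, S3, S6 together cover every certification (S1 ∪ S2 ∪ S3 ∪ S6 = {M1, M2, M3, M4, M5, M6, M7, M8, M9, M10, M11}); total cost 5 + 14 + 11 + 15 = 45.
No covering selection has total cost below 45.

45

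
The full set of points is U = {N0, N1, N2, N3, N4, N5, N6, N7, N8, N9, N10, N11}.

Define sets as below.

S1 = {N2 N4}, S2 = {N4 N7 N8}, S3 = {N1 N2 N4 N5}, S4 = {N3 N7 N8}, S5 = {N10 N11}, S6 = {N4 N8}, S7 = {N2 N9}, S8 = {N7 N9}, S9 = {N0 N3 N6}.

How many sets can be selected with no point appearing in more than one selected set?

4

S1, S5, S8, S9 are pairwise disjoint (S1={N2,N4}; S5={N10,N11}; S8={N7,N9}; S9={N0,N3,N6}).
Every remaining set overlaps one of these, and no 5 of the listed sets are pairwise disjoint, so 4 is the maximum.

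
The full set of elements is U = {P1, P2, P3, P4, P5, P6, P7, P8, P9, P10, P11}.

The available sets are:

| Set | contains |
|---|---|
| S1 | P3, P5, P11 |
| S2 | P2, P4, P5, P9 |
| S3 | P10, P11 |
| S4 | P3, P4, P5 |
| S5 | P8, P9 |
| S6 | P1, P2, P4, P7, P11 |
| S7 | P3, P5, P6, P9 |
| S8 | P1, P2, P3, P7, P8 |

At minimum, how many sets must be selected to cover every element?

S3 and S5 and S6 and S7 together: S3 ∪ S5 ∪ S6 ∪ S7 = {P1, P2, P3, P4, P5, P6, P7, P8, P9, P10, P11} — every element is covered.
No 3 of the 8 sets cover everything (all 56 combinations miss at least one element), so 4 is optimal.

4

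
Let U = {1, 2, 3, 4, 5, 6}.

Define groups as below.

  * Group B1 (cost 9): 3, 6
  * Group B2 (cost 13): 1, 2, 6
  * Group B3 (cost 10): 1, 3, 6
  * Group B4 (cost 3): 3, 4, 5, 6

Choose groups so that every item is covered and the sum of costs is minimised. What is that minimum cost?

B2, B4 together cover every item (B2 ∪ B4 = {1, 2, 3, 4, 5, 6}); total cost 13 + 3 = 16.
No covering selection has total cost below 16.

16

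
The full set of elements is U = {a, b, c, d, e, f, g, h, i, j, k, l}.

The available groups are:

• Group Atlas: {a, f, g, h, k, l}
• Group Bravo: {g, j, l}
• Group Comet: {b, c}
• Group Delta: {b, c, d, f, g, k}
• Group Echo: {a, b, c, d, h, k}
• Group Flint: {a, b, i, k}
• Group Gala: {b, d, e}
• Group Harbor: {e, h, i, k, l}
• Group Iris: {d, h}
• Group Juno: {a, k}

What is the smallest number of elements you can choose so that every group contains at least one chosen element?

4

T = {c, d, j, k} meets every group (each contains at least one member of T), and |T| = 4.
The groups Bravo, Comet, Iris, Juno are pairwise disjoint, so any hitting set needs a separate element for each — at least 4. Hence 4 is optimal.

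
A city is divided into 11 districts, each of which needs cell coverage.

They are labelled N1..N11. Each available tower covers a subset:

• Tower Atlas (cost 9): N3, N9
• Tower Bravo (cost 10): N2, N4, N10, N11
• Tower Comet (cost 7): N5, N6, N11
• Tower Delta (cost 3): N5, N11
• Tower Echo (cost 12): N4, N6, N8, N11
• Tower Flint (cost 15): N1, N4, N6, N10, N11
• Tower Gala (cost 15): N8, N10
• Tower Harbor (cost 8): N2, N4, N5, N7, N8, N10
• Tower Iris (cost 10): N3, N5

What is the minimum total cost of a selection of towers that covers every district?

32

Atlas, Flint, Harbor together cover every district (Atlas ∪ Flint ∪ Harbor = {N1, N2, N3, N4, N5, N6, N7, N8, N9, N10, N11}); total cost 9 + 15 + 8 = 32.
The greedy pick Harbor, Delta, Atlas, Comet, Flint costs 42; no covering selection beats 32.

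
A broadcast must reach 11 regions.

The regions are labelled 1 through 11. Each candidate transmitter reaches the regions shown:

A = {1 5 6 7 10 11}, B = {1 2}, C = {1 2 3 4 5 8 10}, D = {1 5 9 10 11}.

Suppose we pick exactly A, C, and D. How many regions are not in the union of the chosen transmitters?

0

Union of A, C, D = {1, 2, 3, 4, 5, 6, 7, 8, 9, 10, 11} — that's every region, so 0 are uncovered.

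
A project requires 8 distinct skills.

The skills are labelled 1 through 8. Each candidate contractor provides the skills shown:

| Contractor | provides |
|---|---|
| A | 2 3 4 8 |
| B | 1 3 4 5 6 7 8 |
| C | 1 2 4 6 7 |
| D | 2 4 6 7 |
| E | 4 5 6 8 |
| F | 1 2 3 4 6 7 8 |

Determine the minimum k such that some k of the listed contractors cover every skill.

Take {B, F}. Their union is {1, 2, 3, 4, 5, 6, 7, 8}, which is all 8 skills.
No single contractor has all 8 skills (the largest, B, has 7), so 2 is optimal.

2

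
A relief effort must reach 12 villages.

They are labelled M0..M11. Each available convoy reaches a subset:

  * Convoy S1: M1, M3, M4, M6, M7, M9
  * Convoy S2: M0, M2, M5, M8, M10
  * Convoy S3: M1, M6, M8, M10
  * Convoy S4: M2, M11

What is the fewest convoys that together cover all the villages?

3

S1 and S2 and S4 together: S1 ∪ S2 ∪ S4 = {M0, M1, M2, M3, M4, M5, M6, M7, M8, M9, M10, M11} — every village is covered.
Only S2 contains M0, so S2 is forced; the remaining 7 villages need at least 2 more convoys (each remaining convoy adds at most 6) — so at least 3 convoys are needed, and 3 is optimal.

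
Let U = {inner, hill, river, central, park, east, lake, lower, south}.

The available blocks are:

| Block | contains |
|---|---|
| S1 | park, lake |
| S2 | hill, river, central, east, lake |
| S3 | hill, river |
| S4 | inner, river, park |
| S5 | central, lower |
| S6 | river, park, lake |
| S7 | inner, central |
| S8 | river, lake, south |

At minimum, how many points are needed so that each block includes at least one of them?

The 3 points {river, central, lake} hit every block.
The blocks S1, S3, S7 are pairwise disjoint, so any hitting set needs a separate point for each — at least 3. Hence 3 is optimal.

3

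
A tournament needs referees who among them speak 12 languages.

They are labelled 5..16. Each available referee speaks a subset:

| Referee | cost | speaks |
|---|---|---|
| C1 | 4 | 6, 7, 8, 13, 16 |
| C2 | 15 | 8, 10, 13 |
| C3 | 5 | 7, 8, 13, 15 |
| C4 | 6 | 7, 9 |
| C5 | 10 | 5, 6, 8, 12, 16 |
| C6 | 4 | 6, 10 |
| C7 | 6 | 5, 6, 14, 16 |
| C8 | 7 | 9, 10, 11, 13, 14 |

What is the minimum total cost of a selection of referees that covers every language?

C3, C5, C8 together cover every language (C3 ∪ C5 ∪ C8 = {5, 6, 7, 8, 9, 10, 11, 12, 13, 14, 15, 16}); total cost 5 + 10 + 7 = 22.
The greedy pick C1, C8, C3, C5 costs 26; no covering selection beats 22.

22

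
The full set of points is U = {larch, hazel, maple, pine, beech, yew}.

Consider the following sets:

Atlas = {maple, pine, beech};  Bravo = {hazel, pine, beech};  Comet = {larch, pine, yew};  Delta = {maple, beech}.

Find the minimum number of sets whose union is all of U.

Bravo, Comet, and Delta cover everything between them: the union {larch, hazel, maple, pine, beech, yew} is all of U.
Only Comet contains larch, so Comet is forced; the remaining 3 points need at least 2 more sets (each remaining set adds at most 2) — so at least 3 sets are needed, and 3 is optimal.

3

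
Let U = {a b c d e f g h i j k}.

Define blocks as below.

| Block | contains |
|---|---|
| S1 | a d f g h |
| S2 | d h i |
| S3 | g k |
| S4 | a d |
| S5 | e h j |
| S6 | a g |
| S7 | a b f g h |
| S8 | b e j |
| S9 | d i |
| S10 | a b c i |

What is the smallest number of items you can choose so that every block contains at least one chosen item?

The 4 items {b, d, g, j} hit every block.
No choice of 3 items meets every block, so 4 is the minimum.

4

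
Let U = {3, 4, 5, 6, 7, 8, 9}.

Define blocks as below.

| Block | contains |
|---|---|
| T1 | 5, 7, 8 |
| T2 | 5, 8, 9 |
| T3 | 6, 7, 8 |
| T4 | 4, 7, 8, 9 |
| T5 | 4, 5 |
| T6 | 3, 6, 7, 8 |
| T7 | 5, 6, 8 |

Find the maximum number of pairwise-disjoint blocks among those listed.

2

T3, T5 are pairwise disjoint (T3={6,7,8}; T5={4,5}).
Every remaining block overlaps one of these, and no 3 of the listed blocks are pairwise disjoint, so 2 is the maximum.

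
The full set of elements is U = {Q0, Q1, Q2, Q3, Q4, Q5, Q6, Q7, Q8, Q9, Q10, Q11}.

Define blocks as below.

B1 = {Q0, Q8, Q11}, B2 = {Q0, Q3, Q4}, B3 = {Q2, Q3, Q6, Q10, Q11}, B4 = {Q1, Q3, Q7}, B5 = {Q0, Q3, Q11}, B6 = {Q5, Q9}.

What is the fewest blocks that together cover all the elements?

5

B1, B2, B3, B4, and B6 cover everything between them: the union {Q0, Q1, Q2, Q3, Q4, Q5, Q6, Q7, Q8, Q9, Q10, Q11} is all of U.
Only B3 contains Q2, so B3 is forced; the remaining 7 elements need at least 4 more blocks (each remaining block adds at most 2) — so at least 5 blocks are needed, and 5 is optimal.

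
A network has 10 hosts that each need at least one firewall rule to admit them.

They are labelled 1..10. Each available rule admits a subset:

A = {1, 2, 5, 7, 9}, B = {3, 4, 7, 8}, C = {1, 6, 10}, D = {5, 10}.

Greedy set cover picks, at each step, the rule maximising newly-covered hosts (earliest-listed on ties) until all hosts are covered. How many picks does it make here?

Greedy: pick A (covers 5 new) → pick B (covers 3 new) → pick C (covers 2 new). Total picks: 3.

3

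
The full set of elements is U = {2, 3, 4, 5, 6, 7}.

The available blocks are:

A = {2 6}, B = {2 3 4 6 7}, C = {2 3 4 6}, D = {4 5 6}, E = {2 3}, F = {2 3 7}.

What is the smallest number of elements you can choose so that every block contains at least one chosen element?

H = {2, 4} meets every block (each contains at least one member of H), and |H| = 2.
The blocks D, E are pairwise disjoint, so any hitting set needs a separate element for each — at least 2. Hence 2 is optimal.

2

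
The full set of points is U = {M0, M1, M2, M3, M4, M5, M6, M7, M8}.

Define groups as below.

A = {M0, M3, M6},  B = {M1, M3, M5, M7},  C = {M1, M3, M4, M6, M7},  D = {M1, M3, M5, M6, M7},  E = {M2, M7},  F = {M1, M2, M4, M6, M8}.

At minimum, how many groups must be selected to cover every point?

3

A, D, and F cover everything between them: the union {M0, M1, M2, M3, M4, M5, M6, M7, M8} is all of U.
Only A contains M0, so A is forced; the remaining 6 points need at least 2 more groups (each remaining group adds at most 4) — so at least 3 groups are needed, and 3 is optimal.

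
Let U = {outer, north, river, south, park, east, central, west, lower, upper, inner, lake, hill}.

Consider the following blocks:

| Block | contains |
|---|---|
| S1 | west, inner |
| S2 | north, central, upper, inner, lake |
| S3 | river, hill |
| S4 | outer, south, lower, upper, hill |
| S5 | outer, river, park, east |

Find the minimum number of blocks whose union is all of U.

4

Take {S1, S2, S4, S5}. Their union is {outer, north, river, south, park, east, central, west, lower, upper, inner, lake, hill}, which is all 13 elements.
Only S1 contains west, so S1 is forced; the remaining 11 elements need at least 3 more blocks (each remaining block adds at most 5) — so at least 4 blocks are needed, and 4 is optimal.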